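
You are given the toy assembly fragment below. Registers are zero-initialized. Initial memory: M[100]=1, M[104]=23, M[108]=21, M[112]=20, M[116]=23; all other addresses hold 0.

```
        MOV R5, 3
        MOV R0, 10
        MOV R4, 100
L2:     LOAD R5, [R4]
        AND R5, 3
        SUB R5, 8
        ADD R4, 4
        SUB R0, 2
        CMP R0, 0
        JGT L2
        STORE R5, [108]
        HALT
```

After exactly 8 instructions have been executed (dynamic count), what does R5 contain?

R5=3
R0=10
R4=100
R5=M[100]=1
R5=1&3=1
R5=1-8=-7
R4=100+4=104
R0=10-2=8
After step 8: R5 = -7.

-7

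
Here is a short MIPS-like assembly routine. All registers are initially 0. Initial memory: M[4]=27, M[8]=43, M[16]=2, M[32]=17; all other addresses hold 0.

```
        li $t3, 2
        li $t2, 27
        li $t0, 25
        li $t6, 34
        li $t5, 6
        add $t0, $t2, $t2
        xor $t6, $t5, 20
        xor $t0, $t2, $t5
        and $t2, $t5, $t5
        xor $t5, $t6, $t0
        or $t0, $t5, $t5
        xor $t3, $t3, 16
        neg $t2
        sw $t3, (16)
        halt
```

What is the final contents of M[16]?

18

after li $t3, 2: $t3=2
after li $t2, 27: $t2=27
after li $t0, 25: $t0=25
after li $t6, 34: $t6=34
after li $t5, 6: $t5=6
after add $t0, $t2, $t2: $t0=27+27=54
after xor $t6, $t5, 20: $t6=6^20=18
after xor $t0, $t2, $t5: $t0=27^6=29
after and $t2, $t5, $t5: $t2=6&6=6
after xor $t5, $t6, $t0: $t5=18^29=15
after or $t0, $t5, $t5: $t0=15|15=15
after xor $t3, $t3, 16: $t3=2^16=18
after neg $t2: $t2=-(6)=-6
sw $t3, (16) → M[16]=18
halt.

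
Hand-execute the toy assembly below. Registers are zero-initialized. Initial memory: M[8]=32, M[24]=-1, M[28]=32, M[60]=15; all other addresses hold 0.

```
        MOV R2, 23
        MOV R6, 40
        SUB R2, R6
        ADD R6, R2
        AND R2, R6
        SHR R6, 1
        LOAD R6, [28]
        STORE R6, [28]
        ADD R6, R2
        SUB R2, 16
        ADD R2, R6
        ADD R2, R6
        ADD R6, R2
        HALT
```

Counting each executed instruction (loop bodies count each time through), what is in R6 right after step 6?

after MOV R2, 23: R2=23
after MOV R6, 40: R6=40
after SUB R2, R6: R2=23-40=-17
after ADD R6, R2: R6=40+(-17)=23
after AND R2, R6: R2=(-17)&23=7
after SHR R6, 1: R6=23>>1=11
After step 6: R6 = 11.

11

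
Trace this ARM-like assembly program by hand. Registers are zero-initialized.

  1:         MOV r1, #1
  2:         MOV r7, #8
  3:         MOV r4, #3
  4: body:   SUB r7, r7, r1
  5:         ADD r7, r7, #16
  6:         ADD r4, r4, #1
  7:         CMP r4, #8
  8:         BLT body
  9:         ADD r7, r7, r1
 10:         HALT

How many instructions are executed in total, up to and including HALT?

after MOV r1, #1: r1=1
after MOV r7, #8: r7=8
after MOV r4, #3: r4=3
after SUB r7, r7, r1: r7=8-1=7
after ADD r7, r7, #16: r7=7+16=23
after ADD r4, r4, #1: r4=3+1=4
CMP r4, #8  (cmp 4,8)
BLT body: taken
after SUB r7, r7, r1: r7=23-1=22
after ADD r7, r7, #16: r7=22+16=38
after ADD r4, r4, #1: r4=4+1=5
CMP r4, #8  (cmp 5,8)
BLT body: taken
after SUB r7, r7, r1: r7=38-1=37
after ADD r7, r7, #16: r7=37+16=53
after ADD r4, r4, #1: r4=5+1=6
CMP r4, #8  (cmp 6,8)
BLT body: taken
after SUB r7, r7, r1: r7=53-1=52
after ADD r7, r7, #16: r7=52+16=68
after ADD r4, r4, #1: r4=6+1=7
CMP r4, #8  (cmp 7,8)
BLT body: taken
after SUB r7, r7, r1: r7=68-1=67
after ADD r7, r7, #16: r7=67+16=83
after ADD r4, r4, #1: r4=7+1=8
CMP r4, #8  (cmp 8,8)
BLT body: not taken
after ADD r7, r7, r1: r7=83+1=84
halt.
Total executed instructions: 30.

30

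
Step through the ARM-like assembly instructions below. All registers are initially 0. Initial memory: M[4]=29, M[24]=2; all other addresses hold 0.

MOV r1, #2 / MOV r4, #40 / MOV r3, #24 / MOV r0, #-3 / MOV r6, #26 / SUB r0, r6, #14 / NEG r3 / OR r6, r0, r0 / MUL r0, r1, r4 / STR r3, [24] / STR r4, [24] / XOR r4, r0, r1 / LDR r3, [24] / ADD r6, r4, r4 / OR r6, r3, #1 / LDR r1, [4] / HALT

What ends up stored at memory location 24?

40

after MOV r1, #2: r1=2
after MOV r4, #40: r4=40
after MOV r3, #24: r3=24
after MOV r0, #-3: r0=-3
after MOV r6, #26: r6=26
after SUB r0, r6, #14: r0=26-14=12
after NEG r3: r3=-(24)=-24
after OR r6, r0, r0: r6=12|12=12
after MUL r0, r1, r4: r0=2*40=80
STR r3, [24] → M[24]=-24
STR r4, [24] → M[24]=40
after XOR r4, r0, r1: r4=80^2=82
after LDR r3, [24]: r3=M[24]=40
after ADD r6, r4, r4: r6=82+82=164
after OR r6, r3, #1: r6=40|1=41
after LDR r1, [4]: r1=M[4]=29
halt.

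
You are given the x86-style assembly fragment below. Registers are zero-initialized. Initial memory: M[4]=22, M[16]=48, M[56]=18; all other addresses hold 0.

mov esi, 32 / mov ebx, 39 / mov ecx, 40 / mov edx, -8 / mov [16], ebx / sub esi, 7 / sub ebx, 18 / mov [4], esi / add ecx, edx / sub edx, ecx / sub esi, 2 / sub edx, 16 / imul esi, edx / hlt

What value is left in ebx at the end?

esi=32
ebx=39
ecx=40
edx=-8
mov [16], ebx → M[16]=39
esi=32-7=25
ebx=39-18=21
mov [4], esi → M[4]=25
ecx=40+(-8)=32
edx=(-8)-32=-40
esi=25-2=23
edx=(-40)-16=-56
esi=23*(-56)=-1288
halt.

21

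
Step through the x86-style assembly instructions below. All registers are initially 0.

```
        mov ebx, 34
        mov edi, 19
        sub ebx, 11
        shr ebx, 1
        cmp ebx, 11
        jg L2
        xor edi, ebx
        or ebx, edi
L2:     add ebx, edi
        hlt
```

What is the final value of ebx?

mov ebx, 34 → ebx=34
mov edi, 19 → edi=19
sub ebx, 11 → ebx=34-11=23
shr ebx, 1 → ebx=23>>1=11
cmp ebx, 11  (cmp 11,11)
jg L2: not taken
xor edi, ebx → edi=19^11=24
or ebx, edi → ebx=11|24=27
add ebx, edi → ebx=27+24=51
halt.

51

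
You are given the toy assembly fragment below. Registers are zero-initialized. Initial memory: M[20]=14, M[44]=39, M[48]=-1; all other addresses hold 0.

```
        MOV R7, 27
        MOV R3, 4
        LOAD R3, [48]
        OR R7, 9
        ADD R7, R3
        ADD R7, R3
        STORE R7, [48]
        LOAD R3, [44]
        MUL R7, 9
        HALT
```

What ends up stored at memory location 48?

25

R7=27
R3=4
R3=M[48]=-1
R7=27|9=27
R7=27+(-1)=26
R7=26+(-1)=25
STORE R7, [48] → M[48]=25
R3=M[44]=39
R7=25*9=225
halt.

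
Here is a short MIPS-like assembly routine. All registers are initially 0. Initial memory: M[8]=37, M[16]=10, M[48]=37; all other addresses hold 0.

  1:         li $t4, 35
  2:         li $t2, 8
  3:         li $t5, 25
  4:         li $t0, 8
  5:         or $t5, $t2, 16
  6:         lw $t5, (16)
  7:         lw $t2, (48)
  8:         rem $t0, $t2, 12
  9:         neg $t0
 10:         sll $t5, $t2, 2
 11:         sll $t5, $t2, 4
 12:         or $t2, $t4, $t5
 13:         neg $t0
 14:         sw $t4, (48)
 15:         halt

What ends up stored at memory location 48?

35

$t4=35
$t2=8
$t5=25
$t0=8
$t5=8|16=24
$t5=M[16]=10
$t2=M[48]=37
$t0=37%12=1
$t0=-(1)=-1
$t5=37<<2=148
$t5=37<<4=592
$t2=35|592=627
$t0=-(-1)=1
sw $t4, (48) → M[48]=35
halt.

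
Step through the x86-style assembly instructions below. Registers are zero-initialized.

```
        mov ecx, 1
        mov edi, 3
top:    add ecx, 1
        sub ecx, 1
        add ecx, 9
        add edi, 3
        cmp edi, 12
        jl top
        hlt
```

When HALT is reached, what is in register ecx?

28

after mov ecx, 1: ecx=1
after mov edi, 3: edi=3
after add ecx, 1: ecx=1+1=2
after sub ecx, 1: ecx=2-1=1
after add ecx, 9: ecx=1+9=10
after add edi, 3: edi=3+3=6
cmp edi, 12  (cmp 6,12)
jl top: taken
after add ecx, 1: ecx=10+1=11
after sub ecx, 1: ecx=11-1=10
after add ecx, 9: ecx=10+9=19
after add edi, 3: edi=6+3=9
cmp edi, 12  (cmp 9,12)
jl top: taken
after add ecx, 1: ecx=19+1=20
after sub ecx, 1: ecx=20-1=19
after add ecx, 9: ecx=19+9=28
after add edi, 3: edi=9+3=12
cmp edi, 12  (cmp 12,12)
jl top: not taken
halt.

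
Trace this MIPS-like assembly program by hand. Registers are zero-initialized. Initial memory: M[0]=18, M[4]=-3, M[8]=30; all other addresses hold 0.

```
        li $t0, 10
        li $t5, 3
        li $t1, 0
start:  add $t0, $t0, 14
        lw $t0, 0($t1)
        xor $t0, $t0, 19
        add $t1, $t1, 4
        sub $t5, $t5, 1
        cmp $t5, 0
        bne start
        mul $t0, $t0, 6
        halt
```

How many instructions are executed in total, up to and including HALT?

26

$t0=10
$t5=3
$t1=0
$t0=10+14=24
$t0=M[0]=18
$t0=18^19=1
$t1=0+4=4
$t5=3-1=2
cmp $t5, 0  (cmp 2,0)
bne start: taken
$t0=1+14=15
$t0=M[4]=-3
$t0=(-3)^19=-18
$t1=4+4=8
$t5=2-1=1
cmp $t5, 0  (cmp 1,0)
bne start: taken
$t0=(-18)+14=-4
$t0=M[8]=30
$t0=30^19=13
$t1=8+4=12
$t5=1-1=0
cmp $t5, 0  (cmp 0,0)
bne start: not taken
$t0=13*6=78
halt.
Total executed instructions: 26.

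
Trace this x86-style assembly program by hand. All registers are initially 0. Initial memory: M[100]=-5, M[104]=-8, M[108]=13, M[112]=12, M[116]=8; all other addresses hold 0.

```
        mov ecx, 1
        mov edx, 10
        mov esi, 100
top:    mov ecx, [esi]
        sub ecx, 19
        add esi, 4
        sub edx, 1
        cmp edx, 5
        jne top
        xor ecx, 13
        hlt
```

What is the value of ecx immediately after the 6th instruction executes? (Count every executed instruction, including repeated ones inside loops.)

-24

mov ecx, 1 → ecx=1
mov edx, 10 → edx=10
mov esi, 100 → esi=100
mov ecx, [esi] → ecx=M[100]=-5
sub ecx, 19 → ecx=(-5)-19=-24
add esi, 4 → esi=100+4=104
After step 6: ecx = -24.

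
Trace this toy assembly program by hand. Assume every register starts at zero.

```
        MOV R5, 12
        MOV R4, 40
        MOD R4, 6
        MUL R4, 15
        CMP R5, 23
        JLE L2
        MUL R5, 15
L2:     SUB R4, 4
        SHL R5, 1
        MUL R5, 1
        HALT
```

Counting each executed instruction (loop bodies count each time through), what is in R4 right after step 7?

56

R5=12
R4=40
R4=40%6=4
R4=4*15=60
CMP R5, 23  (cmp 12,23)
JLE L2: taken
R4=60-4=56
After step 7: R4 = 56.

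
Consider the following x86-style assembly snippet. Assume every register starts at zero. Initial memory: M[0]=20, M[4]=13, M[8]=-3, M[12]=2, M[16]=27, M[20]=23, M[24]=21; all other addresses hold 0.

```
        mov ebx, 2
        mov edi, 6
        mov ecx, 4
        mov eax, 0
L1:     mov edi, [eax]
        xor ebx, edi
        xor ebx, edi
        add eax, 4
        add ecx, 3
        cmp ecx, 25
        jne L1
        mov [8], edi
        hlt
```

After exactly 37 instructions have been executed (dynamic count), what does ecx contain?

19

after mov ebx, 2: ebx=2
after mov edi, 6: edi=6
after mov ecx, 4: ecx=4
after mov eax, 0: eax=0
after mov edi, [eax]: edi=M[0]=20
after xor ebx, edi: ebx=2^20=22
after xor ebx, edi: ebx=22^20=2
after add eax, 4: eax=0+4=4
after add ecx, 3: ecx=4+3=7
cmp ecx, 25  (cmp 7,25)
jne L1: taken
after mov edi, [eax]: edi=M[4]=13
after xor ebx, edi: ebx=2^13=15
after xor ebx, edi: ebx=15^13=2
after add eax, 4: eax=4+4=8
after add ecx, 3: ecx=7+3=10
cmp ecx, 25  (cmp 10,25)
jne L1: taken
after mov edi, [eax]: edi=M[8]=-3
after xor ebx, edi: ebx=2^(-3)=-1
after xor ebx, edi: ebx=(-1)^(-3)=2
after add eax, 4: eax=8+4=12
after add ecx, 3: ecx=10+3=13
cmp ecx, 25  (cmp 13,25)
jne L1: taken
after mov edi, [eax]: edi=M[12]=2
after xor ebx, edi: ebx=2^2=0
after xor ebx, edi: ebx=0^2=2
after add eax, 4: eax=12+4=16
after add ecx, 3: ecx=13+3=16
cmp ecx, 25  (cmp 16,25)
jne L1: taken
after mov edi, [eax]: edi=M[16]=27
after xor ebx, edi: ebx=2^27=25
after xor ebx, edi: ebx=25^27=2
after add eax, 4: eax=16+4=20
after add ecx, 3: ecx=16+3=19
After step 37: ecx = 19.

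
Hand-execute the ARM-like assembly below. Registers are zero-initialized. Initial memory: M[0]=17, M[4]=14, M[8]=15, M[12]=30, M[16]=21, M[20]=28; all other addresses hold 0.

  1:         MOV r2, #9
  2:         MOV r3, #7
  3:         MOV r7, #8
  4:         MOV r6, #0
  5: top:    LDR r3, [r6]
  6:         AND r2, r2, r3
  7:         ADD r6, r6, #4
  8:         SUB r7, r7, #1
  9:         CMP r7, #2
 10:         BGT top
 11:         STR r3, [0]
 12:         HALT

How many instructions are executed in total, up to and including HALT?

42

after MOV r2, #9: r2=9
after MOV r3, #7: r3=7
after MOV r7, #8: r7=8
after MOV r6, #0: r6=0
after LDR r3, [r6]: r3=M[0]=17
after AND r2, r2, r3: r2=9&17=1
after ADD r6, r6, #4: r6=0+4=4
after SUB r7, r7, #1: r7=8-1=7
CMP r7, #2  (cmp 7,2)
BGT top: taken
after LDR r3, [r6]: r3=M[4]=14
after AND r2, r2, r3: r2=1&14=0
after ADD r6, r6, #4: r6=4+4=8
after SUB r7, r7, #1: r7=7-1=6
CMP r7, #2  (cmp 6,2)
BGT top: taken
after LDR r3, [r6]: r3=M[8]=15
after AND r2, r2, r3: r2=0&15=0
after ADD r6, r6, #4: r6=8+4=12
after SUB r7, r7, #1: r7=6-1=5
CMP r7, #2  (cmp 5,2)
BGT top: taken
after LDR r3, [r6]: r3=M[12]=30
after AND r2, r2, r3: r2=0&30=0
after ADD r6, r6, #4: r6=12+4=16
after SUB r7, r7, #1: r7=5-1=4
CMP r7, #2  (cmp 4,2)
BGT top: taken
after LDR r3, [r6]: r3=M[16]=21
after AND r2, r2, r3: r2=0&21=0
after ADD r6, r6, #4: r6=16+4=20
after SUB r7, r7, #1: r7=4-1=3
CMP r7, #2  (cmp 3,2)
BGT top: taken
after LDR r3, [r6]: r3=M[20]=28
after AND r2, r2, r3: r2=0&28=0
after ADD r6, r6, #4: r6=20+4=24
after SUB r7, r7, #1: r7=3-1=2
CMP r7, #2  (cmp 2,2)
BGT top: not taken
STR r3, [0] → M[0]=28
halt.
Total executed instructions: 42.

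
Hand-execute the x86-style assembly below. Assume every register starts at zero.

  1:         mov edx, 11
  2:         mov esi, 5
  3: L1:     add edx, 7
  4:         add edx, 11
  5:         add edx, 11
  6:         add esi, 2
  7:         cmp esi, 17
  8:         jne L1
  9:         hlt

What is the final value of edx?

edx=11
esi=5
edx=11+7=18
edx=18+11=29
edx=29+11=40
esi=5+2=7
cmp esi, 17  (cmp 7,17)
jne L1: taken
edx=40+7=47
edx=47+11=58
edx=58+11=69
esi=7+2=9
cmp esi, 17  (cmp 9,17)
jne L1: taken
edx=69+7=76
edx=76+11=87
edx=87+11=98
esi=9+2=11
cmp esi, 17  (cmp 11,17)
jne L1: taken
edx=98+7=105
edx=105+11=116
edx=116+11=127
esi=11+2=13
cmp esi, 17  (cmp 13,17)
jne L1: taken
edx=127+7=134
edx=134+11=145
edx=145+11=156
esi=13+2=15
cmp esi, 17  (cmp 15,17)
jne L1: taken
edx=156+7=163
edx=163+11=174
edx=174+11=185
esi=15+2=17
cmp esi, 17  (cmp 17,17)
jne L1: not taken
halt.

185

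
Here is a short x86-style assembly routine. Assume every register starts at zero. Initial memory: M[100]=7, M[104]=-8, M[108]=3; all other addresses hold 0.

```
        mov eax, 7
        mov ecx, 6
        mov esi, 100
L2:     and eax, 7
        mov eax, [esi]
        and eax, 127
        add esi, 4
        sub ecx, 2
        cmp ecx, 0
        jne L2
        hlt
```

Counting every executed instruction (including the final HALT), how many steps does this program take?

25

eax=7
ecx=6
esi=100
eax=7&7=7
eax=M[100]=7
eax=7&127=7
esi=100+4=104
ecx=6-2=4
cmp ecx, 0  (cmp 4,0)
jne L2: taken
eax=7&7=7
eax=M[104]=-8
eax=(-8)&127=120
esi=104+4=108
ecx=4-2=2
cmp ecx, 0  (cmp 2,0)
jne L2: taken
eax=120&7=0
eax=M[108]=3
eax=3&127=3
esi=108+4=112
ecx=2-2=0
cmp ecx, 0  (cmp 0,0)
jne L2: not taken
halt.
Total executed instructions: 25.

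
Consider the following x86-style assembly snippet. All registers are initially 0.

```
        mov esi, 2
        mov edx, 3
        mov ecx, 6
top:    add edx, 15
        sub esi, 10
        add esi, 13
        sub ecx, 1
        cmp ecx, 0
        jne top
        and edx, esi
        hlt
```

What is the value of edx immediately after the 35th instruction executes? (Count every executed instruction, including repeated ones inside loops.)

93

esi=2
edx=3
ecx=6
edx=3+15=18
esi=2-10=-8
esi=(-8)+13=5
ecx=6-1=5
cmp ecx, 0  (cmp 5,0)
jne top: taken
edx=18+15=33
esi=5-10=-5
esi=(-5)+13=8
ecx=5-1=4
cmp ecx, 0  (cmp 4,0)
jne top: taken
edx=33+15=48
esi=8-10=-2
esi=(-2)+13=11
ecx=4-1=3
cmp ecx, 0  (cmp 3,0)
jne top: taken
edx=48+15=63
esi=11-10=1
esi=1+13=14
ecx=3-1=2
cmp ecx, 0  (cmp 2,0)
jne top: taken
edx=63+15=78
esi=14-10=4
esi=4+13=17
ecx=2-1=1
cmp ecx, 0  (cmp 1,0)
jne top: taken
edx=78+15=93
esi=17-10=7
After step 35: edx = 93.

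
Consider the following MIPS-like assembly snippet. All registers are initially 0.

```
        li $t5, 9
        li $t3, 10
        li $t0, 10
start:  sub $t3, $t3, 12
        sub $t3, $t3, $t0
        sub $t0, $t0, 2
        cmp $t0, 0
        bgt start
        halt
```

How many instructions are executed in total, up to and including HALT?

$t5=9
$t3=10
$t0=10
$t3=10-12=-2
$t3=(-2)-10=-12
$t0=10-2=8
cmp $t0, 0  (cmp 8,0)
bgt start: taken
$t3=(-12)-12=-24
$t3=(-24)-8=-32
$t0=8-2=6
cmp $t0, 0  (cmp 6,0)
bgt start: taken
$t3=(-32)-12=-44
$t3=(-44)-6=-50
$t0=6-2=4
cmp $t0, 0  (cmp 4,0)
bgt start: taken
$t3=(-50)-12=-62
$t3=(-62)-4=-66
$t0=4-2=2
cmp $t0, 0  (cmp 2,0)
bgt start: taken
$t3=(-66)-12=-78
$t3=(-78)-2=-80
$t0=2-2=0
cmp $t0, 0  (cmp 0,0)
bgt start: not taken
halt.
Total executed instructions: 29.

29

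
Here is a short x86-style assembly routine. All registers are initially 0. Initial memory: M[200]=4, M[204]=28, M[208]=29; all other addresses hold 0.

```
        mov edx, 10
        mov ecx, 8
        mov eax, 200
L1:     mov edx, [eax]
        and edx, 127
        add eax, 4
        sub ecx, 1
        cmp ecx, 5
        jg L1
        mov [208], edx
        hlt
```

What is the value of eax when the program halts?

mov edx, 10 → edx=10
mov ecx, 8 → ecx=8
mov eax, 200 → eax=200
mov edx, [eax] → edx=M[200]=4
and edx, 127 → edx=4&127=4
add eax, 4 → eax=200+4=204
sub ecx, 1 → ecx=8-1=7
cmp ecx, 5  (cmp 7,5)
jg L1: taken
mov edx, [eax] → edx=M[204]=28
and edx, 127 → edx=28&127=28
add eax, 4 → eax=204+4=208
sub ecx, 1 → ecx=7-1=6
cmp ecx, 5  (cmp 6,5)
jg L1: taken
mov edx, [eax] → edx=M[208]=29
and edx, 127 → edx=29&127=29
add eax, 4 → eax=208+4=212
sub ecx, 1 → ecx=6-1=5
cmp ecx, 5  (cmp 5,5)
jg L1: not taken
mov [208], edx → M[208]=29
halt.

212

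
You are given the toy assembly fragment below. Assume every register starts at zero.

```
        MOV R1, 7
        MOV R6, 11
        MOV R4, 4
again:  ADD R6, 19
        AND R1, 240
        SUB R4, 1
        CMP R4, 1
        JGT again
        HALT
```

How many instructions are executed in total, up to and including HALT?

R1=7
R6=11
R4=4
R6=11+19=30
R1=7&240=0
R4=4-1=3
CMP R4, 1  (cmp 3,1)
JGT again: taken
R6=30+19=49
R1=0&240=0
R4=3-1=2
CMP R4, 1  (cmp 2,1)
JGT again: taken
R6=49+19=68
R1=0&240=0
R4=2-1=1
CMP R4, 1  (cmp 1,1)
JGT again: not taken
halt.
Total executed instructions: 19.

19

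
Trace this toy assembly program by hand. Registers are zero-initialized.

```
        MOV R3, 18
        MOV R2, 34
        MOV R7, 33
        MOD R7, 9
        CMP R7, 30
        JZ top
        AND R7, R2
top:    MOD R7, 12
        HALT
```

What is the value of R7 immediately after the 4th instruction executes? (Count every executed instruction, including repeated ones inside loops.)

6

MOV R3, 18 → R3=18
MOV R2, 34 → R2=34
MOV R7, 33 → R7=33
MOD R7, 9 → R7=33%9=6
After step 4: R7 = 6.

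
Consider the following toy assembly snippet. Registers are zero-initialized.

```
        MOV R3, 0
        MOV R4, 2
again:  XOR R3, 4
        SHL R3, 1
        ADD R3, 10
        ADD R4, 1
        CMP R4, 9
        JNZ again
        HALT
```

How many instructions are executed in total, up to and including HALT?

45

R3=0
R4=2
R3=0^4=4
R3=4<<1=8
R3=8+10=18
R4=2+1=3
CMP R4, 9  (cmp 3,9)
JNZ again: taken
R3=18^4=22
R3=22<<1=44
R3=44+10=54
R4=3+1=4
CMP R4, 9  (cmp 4,9)
JNZ again: taken
R3=54^4=50
R3=50<<1=100
R3=100+10=110
R4=4+1=5
CMP R4, 9  (cmp 5,9)
JNZ again: taken
R3=110^4=106
R3=106<<1=212
R3=212+10=222
R4=5+1=6
CMP R4, 9  (cmp 6,9)
JNZ again: taken
R3=222^4=218
R3=218<<1=436
R3=436+10=446
R4=6+1=7
CMP R4, 9  (cmp 7,9)
JNZ again: taken
R3=446^4=442
R3=442<<1=884
R3=884+10=894
R4=7+1=8
CMP R4, 9  (cmp 8,9)
JNZ again: taken
R3=894^4=890
R3=890<<1=1780
R3=1780+10=1790
R4=8+1=9
CMP R4, 9  (cmp 9,9)
JNZ again: not taken
halt.
Total executed instructions: 45.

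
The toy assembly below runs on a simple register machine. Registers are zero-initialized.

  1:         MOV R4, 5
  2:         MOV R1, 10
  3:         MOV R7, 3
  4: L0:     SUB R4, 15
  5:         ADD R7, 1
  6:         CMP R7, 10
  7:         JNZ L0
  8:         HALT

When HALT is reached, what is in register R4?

-100

after MOV R4, 5: R4=5
after MOV R1, 10: R1=10
after MOV R7, 3: R7=3
after SUB R4, 15: R4=5-15=-10
after ADD R7, 1: R7=3+1=4
CMP R7, 10  (cmp 4,10)
JNZ L0: taken
after SUB R4, 15: R4=(-10)-15=-25
after ADD R7, 1: R7=4+1=5
CMP R7, 10  (cmp 5,10)
JNZ L0: taken
after SUB R4, 15: R4=(-25)-15=-40
after ADD R7, 1: R7=5+1=6
CMP R7, 10  (cmp 6,10)
JNZ L0: taken
after SUB R4, 15: R4=(-40)-15=-55
after ADD R7, 1: R7=6+1=7
CMP R7, 10  (cmp 7,10)
JNZ L0: taken
after SUB R4, 15: R4=(-55)-15=-70
after ADD R7, 1: R7=7+1=8
CMP R7, 10  (cmp 8,10)
JNZ L0: taken
after SUB R4, 15: R4=(-70)-15=-85
after ADD R7, 1: R7=8+1=9
CMP R7, 10  (cmp 9,10)
JNZ L0: taken
after SUB R4, 15: R4=(-85)-15=-100
after ADD R7, 1: R7=9+1=10
CMP R7, 10  (cmp 10,10)
JNZ L0: not taken
halt.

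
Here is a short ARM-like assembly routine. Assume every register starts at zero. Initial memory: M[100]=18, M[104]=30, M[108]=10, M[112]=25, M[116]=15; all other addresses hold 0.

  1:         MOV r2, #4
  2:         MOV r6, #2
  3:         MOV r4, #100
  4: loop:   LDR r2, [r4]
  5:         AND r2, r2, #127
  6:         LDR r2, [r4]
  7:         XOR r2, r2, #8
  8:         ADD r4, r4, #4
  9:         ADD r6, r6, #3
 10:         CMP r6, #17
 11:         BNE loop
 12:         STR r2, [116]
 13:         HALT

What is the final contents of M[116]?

7

r2=4
r6=2
r4=100
r2=M[100]=18
r2=18&127=18
r2=M[100]=18
r2=18^8=26
r4=100+4=104
r6=2+3=5
CMP r6, #17  (cmp 5,17)
BNE loop: taken
r2=M[104]=30
r2=30&127=30
r2=M[104]=30
r2=30^8=22
r4=104+4=108
r6=5+3=8
CMP r6, #17  (cmp 8,17)
BNE loop: taken
r2=M[108]=10
r2=10&127=10
r2=M[108]=10
r2=10^8=2
r4=108+4=112
r6=8+3=11
CMP r6, #17  (cmp 11,17)
BNE loop: taken
r2=M[112]=25
r2=25&127=25
r2=M[112]=25
r2=25^8=17
r4=112+4=116
r6=11+3=14
CMP r6, #17  (cmp 14,17)
BNE loop: taken
r2=M[116]=15
r2=15&127=15
r2=M[116]=15
r2=15^8=7
r4=116+4=120
r6=14+3=17
CMP r6, #17  (cmp 17,17)
BNE loop: not taken
STR r2, [116] → M[116]=7
halt.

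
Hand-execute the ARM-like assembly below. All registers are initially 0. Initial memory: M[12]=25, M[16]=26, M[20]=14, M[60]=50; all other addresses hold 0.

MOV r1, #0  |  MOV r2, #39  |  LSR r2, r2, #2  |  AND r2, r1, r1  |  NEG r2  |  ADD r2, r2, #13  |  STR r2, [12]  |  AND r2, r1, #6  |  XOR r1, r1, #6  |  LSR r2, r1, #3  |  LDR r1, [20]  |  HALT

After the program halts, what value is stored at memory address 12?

r1=0
r2=39
r2=39>>2=9
r2=0&0=0
r2=-(0)=0
r2=0+13=13
STR r2, [12] → M[12]=13
r2=0&6=0
r1=0^6=6
r2=6>>3=0
r1=M[20]=14
halt.

13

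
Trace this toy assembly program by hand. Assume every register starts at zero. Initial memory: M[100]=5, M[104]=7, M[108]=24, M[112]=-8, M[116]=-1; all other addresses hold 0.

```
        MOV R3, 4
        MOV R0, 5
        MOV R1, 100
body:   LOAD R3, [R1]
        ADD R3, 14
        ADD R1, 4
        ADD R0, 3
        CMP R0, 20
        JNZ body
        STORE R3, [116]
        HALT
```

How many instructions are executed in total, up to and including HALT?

35

R3=4
R0=5
R1=100
R3=M[100]=5
R3=5+14=19
R1=100+4=104
R0=5+3=8
CMP R0, 20  (cmp 8,20)
JNZ body: taken
R3=M[104]=7
R3=7+14=21
R1=104+4=108
R0=8+3=11
CMP R0, 20  (cmp 11,20)
JNZ body: taken
R3=M[108]=24
R3=24+14=38
R1=108+4=112
R0=11+3=14
CMP R0, 20  (cmp 14,20)
JNZ body: taken
R3=M[112]=-8
R3=(-8)+14=6
R1=112+4=116
R0=14+3=17
CMP R0, 20  (cmp 17,20)
JNZ body: taken
R3=M[116]=-1
R3=(-1)+14=13
R1=116+4=120
R0=17+3=20
CMP R0, 20  (cmp 20,20)
JNZ body: not taken
STORE R3, [116] → M[116]=13
halt.
Total executed instructions: 35.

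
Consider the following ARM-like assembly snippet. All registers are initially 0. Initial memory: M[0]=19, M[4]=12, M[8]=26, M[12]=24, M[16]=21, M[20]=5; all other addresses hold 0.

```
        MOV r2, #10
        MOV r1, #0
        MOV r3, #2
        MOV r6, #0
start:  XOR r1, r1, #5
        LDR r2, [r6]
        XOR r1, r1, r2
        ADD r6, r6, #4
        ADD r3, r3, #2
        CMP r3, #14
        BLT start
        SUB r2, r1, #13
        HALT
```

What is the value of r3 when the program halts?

14

after MOV r2, #10: r2=10
after MOV r1, #0: r1=0
after MOV r3, #2: r3=2
after MOV r6, #0: r6=0
after XOR r1, r1, #5: r1=0^5=5
after LDR r2, [r6]: r2=M[0]=19
after XOR r1, r1, r2: r1=5^19=22
after ADD r6, r6, #4: r6=0+4=4
after ADD r3, r3, #2: r3=2+2=4
CMP r3, #14  (cmp 4,14)
BLT start: taken
after XOR r1, r1, #5: r1=22^5=19
after LDR r2, [r6]: r2=M[4]=12
after XOR r1, r1, r2: r1=19^12=31
after ADD r6, r6, #4: r6=4+4=8
after ADD r3, r3, #2: r3=4+2=6
CMP r3, #14  (cmp 6,14)
BLT start: taken
after XOR r1, r1, #5: r1=31^5=26
after LDR r2, [r6]: r2=M[8]=26
after XOR r1, r1, r2: r1=26^26=0
after ADD r6, r6, #4: r6=8+4=12
after ADD r3, r3, #2: r3=6+2=8
CMP r3, #14  (cmp 8,14)
BLT start: taken
after XOR r1, r1, #5: r1=0^5=5
after LDR r2, [r6]: r2=M[12]=24
after XOR r1, r1, r2: r1=5^24=29
after ADD r6, r6, #4: r6=12+4=16
after ADD r3, r3, #2: r3=8+2=10
CMP r3, #14  (cmp 10,14)
BLT start: taken
after XOR r1, r1, #5: r1=29^5=24
after LDR r2, [r6]: r2=M[16]=21
after XOR r1, r1, r2: r1=24^21=13
after ADD r6, r6, #4: r6=16+4=20
after ADD r3, r3, #2: r3=10+2=12
CMP r3, #14  (cmp 12,14)
BLT start: taken
after XOR r1, r1, #5: r1=13^5=8
after LDR r2, [r6]: r2=M[20]=5
after XOR r1, r1, r2: r1=8^5=13
after ADD r6, r6, #4: r6=20+4=24
after ADD r3, r3, #2: r3=12+2=14
CMP r3, #14  (cmp 14,14)
BLT start: not taken
after SUB r2, r1, #13: r2=13-13=0
halt.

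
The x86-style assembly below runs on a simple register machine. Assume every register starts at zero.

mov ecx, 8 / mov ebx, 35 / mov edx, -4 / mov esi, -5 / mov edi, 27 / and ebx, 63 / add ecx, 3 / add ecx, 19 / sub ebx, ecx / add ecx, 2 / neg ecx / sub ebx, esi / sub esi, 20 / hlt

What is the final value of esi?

after mov ecx, 8: ecx=8
after mov ebx, 35: ebx=35
after mov edx, -4: edx=-4
after mov esi, -5: esi=-5
after mov edi, 27: edi=27
after and ebx, 63: ebx=35&63=35
after add ecx, 3: ecx=8+3=11
after add ecx, 19: ecx=11+19=30
after sub ebx, ecx: ebx=35-30=5
after add ecx, 2: ecx=30+2=32
after neg ecx: ecx=-(32)=-32
after sub ebx, esi: ebx=5-(-5)=10
after sub esi, 20: esi=(-5)-20=-25
halt.

-25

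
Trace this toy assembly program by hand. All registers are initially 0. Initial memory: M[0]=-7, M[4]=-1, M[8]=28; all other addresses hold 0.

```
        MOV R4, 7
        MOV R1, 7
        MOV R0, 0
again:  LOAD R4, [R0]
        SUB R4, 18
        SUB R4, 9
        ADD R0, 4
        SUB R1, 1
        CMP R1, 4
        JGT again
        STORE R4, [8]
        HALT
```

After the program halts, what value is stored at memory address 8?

after MOV R4, 7: R4=7
after MOV R1, 7: R1=7
after MOV R0, 0: R0=0
after LOAD R4, [R0]: R4=M[0]=-7
after SUB R4, 18: R4=(-7)-18=-25
after SUB R4, 9: R4=(-25)-9=-34
after ADD R0, 4: R0=0+4=4
after SUB R1, 1: R1=7-1=6
CMP R1, 4  (cmp 6,4)
JGT again: taken
after LOAD R4, [R0]: R4=M[4]=-1
after SUB R4, 18: R4=(-1)-18=-19
after SUB R4, 9: R4=(-19)-9=-28
after ADD R0, 4: R0=4+4=8
after SUB R1, 1: R1=6-1=5
CMP R1, 4  (cmp 5,4)
JGT again: taken
after LOAD R4, [R0]: R4=M[8]=28
after SUB R4, 18: R4=28-18=10
after SUB R4, 9: R4=10-9=1
after ADD R0, 4: R0=8+4=12
after SUB R1, 1: R1=5-1=4
CMP R1, 4  (cmp 4,4)
JGT again: not taken
STORE R4, [8] → M[8]=1
halt.

1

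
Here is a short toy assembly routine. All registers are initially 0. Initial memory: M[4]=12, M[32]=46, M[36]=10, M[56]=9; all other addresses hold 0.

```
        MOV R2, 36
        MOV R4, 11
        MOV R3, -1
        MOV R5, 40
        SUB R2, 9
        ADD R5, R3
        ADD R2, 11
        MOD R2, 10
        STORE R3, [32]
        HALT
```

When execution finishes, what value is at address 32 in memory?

R2=36
R4=11
R3=-1
R5=40
R2=36-9=27
R5=40+(-1)=39
R2=27+11=38
R2=38%10=8
STORE R3, [32] → M[32]=-1
halt.

-1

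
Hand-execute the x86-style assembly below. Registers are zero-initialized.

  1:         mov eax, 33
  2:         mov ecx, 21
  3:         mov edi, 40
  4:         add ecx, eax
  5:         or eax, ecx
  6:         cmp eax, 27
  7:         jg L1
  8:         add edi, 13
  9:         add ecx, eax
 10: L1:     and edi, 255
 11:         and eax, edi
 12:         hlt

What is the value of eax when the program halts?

after mov eax, 33: eax=33
after mov ecx, 21: ecx=21
after mov edi, 40: edi=40
after add ecx, eax: ecx=21+33=54
after or eax, ecx: eax=33|54=55
cmp eax, 27  (cmp 55,27)
jg L1: taken
after and edi, 255: edi=40&255=40
after and eax, edi: eax=55&40=32
halt.

32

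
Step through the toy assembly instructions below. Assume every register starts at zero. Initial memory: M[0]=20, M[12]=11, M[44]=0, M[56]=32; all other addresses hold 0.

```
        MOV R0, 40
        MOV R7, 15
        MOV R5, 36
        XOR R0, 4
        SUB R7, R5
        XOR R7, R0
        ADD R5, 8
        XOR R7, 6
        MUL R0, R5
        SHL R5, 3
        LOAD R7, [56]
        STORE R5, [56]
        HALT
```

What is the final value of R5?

after MOV R0, 40: R0=40
after MOV R7, 15: R7=15
after MOV R5, 36: R5=36
after XOR R0, 4: R0=40^4=44
after SUB R7, R5: R7=15-36=-21
after XOR R7, R0: R7=(-21)^44=-57
after ADD R5, 8: R5=36+8=44
after XOR R7, 6: R7=(-57)^6=-63
after MUL R0, R5: R0=44*44=1936
after SHL R5, 3: R5=44<<3=352
after LOAD R7, [56]: R7=M[56]=32
STORE R5, [56] → M[56]=352
halt.

352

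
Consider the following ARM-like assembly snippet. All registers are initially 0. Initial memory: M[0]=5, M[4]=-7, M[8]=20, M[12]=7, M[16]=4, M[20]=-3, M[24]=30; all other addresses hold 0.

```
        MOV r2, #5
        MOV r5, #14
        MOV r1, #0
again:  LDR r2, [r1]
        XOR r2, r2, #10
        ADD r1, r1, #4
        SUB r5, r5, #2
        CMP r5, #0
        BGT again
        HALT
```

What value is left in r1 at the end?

28

after MOV r2, #5: r2=5
after MOV r5, #14: r5=14
after MOV r1, #0: r1=0
after LDR r2, [r1]: r2=M[0]=5
after XOR r2, r2, #10: r2=5^10=15
after ADD r1, r1, #4: r1=0+4=4
after SUB r5, r5, #2: r5=14-2=12
CMP r5, #0  (cmp 12,0)
BGT again: taken
after LDR r2, [r1]: r2=M[4]=-7
after XOR r2, r2, #10: r2=(-7)^10=-13
after ADD r1, r1, #4: r1=4+4=8
after SUB r5, r5, #2: r5=12-2=10
CMP r5, #0  (cmp 10,0)
BGT again: taken
after LDR r2, [r1]: r2=M[8]=20
after XOR r2, r2, #10: r2=20^10=30
after ADD r1, r1, #4: r1=8+4=12
after SUB r5, r5, #2: r5=10-2=8
CMP r5, #0  (cmp 8,0)
BGT again: taken
after LDR r2, [r1]: r2=M[12]=7
after XOR r2, r2, #10: r2=7^10=13
after ADD r1, r1, #4: r1=12+4=16
after SUB r5, r5, #2: r5=8-2=6
CMP r5, #0  (cmp 6,0)
BGT again: taken
after LDR r2, [r1]: r2=M[16]=4
after XOR r2, r2, #10: r2=4^10=14
after ADD r1, r1, #4: r1=16+4=20
after SUB r5, r5, #2: r5=6-2=4
CMP r5, #0  (cmp 4,0)
BGT again: taken
after LDR r2, [r1]: r2=M[20]=-3
after XOR r2, r2, #10: r2=(-3)^10=-9
after ADD r1, r1, #4: r1=20+4=24
after SUB r5, r5, #2: r5=4-2=2
CMP r5, #0  (cmp 2,0)
BGT again: taken
after LDR r2, [r1]: r2=M[24]=30
after XOR r2, r2, #10: r2=30^10=20
after ADD r1, r1, #4: r1=24+4=28
after SUB r5, r5, #2: r5=2-2=0
CMP r5, #0  (cmp 0,0)
BGT again: not taken
halt.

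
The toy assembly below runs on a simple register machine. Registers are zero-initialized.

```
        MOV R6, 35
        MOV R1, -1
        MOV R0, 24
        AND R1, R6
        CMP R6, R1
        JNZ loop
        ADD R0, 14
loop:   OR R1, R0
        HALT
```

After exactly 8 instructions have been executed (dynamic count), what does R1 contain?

39

MOV R6, 35 → R6=35
MOV R1, -1 → R1=-1
MOV R0, 24 → R0=24
AND R1, R6 → R1=(-1)&35=35
CMP R6, R1  (cmp 35,35)
JNZ loop: not taken
ADD R0, 14 → R0=24+14=38
OR R1, R0 → R1=35|38=39
After step 8: R1 = 39.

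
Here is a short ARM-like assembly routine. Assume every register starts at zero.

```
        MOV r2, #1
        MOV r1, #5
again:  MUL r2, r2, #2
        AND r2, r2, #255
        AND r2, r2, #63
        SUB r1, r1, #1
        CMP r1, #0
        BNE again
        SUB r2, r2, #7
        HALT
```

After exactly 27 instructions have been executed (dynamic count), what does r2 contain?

32

r2=1
r1=5
r2=1*2=2
r2=2&255=2
r2=2&63=2
r1=5-1=4
CMP r1, #0  (cmp 4,0)
BNE again: taken
r2=2*2=4
r2=4&255=4
r2=4&63=4
r1=4-1=3
CMP r1, #0  (cmp 3,0)
BNE again: taken
r2=4*2=8
r2=8&255=8
r2=8&63=8
r1=3-1=2
CMP r1, #0  (cmp 2,0)
BNE again: taken
r2=8*2=16
r2=16&255=16
r2=16&63=16
r1=2-1=1
CMP r1, #0  (cmp 1,0)
BNE again: taken
r2=16*2=32
After step 27: r2 = 32.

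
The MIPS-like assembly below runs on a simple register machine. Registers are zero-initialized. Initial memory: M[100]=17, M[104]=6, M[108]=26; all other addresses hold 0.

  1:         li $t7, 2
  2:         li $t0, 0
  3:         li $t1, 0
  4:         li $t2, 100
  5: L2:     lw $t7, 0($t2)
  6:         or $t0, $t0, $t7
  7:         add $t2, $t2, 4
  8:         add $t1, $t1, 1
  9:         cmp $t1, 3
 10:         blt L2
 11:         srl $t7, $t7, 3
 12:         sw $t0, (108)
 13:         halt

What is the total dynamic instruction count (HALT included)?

25

after li $t7, 2: $t7=2
after li $t0, 0: $t0=0
after li $t1, 0: $t1=0
after li $t2, 100: $t2=100
after lw $t7, 0($t2): $t7=M[100]=17
after or $t0, $t0, $t7: $t0=0|17=17
after add $t2, $t2, 4: $t2=100+4=104
after add $t1, $t1, 1: $t1=0+1=1
cmp $t1, 3  (cmp 1,3)
blt L2: taken
after lw $t7, 0($t2): $t7=M[104]=6
after or $t0, $t0, $t7: $t0=17|6=23
after add $t2, $t2, 4: $t2=104+4=108
after add $t1, $t1, 1: $t1=1+1=2
cmp $t1, 3  (cmp 2,3)
blt L2: taken
after lw $t7, 0($t2): $t7=M[108]=26
after or $t0, $t0, $t7: $t0=23|26=31
after add $t2, $t2, 4: $t2=108+4=112
after add $t1, $t1, 1: $t1=2+1=3
cmp $t1, 3  (cmp 3,3)
blt L2: not taken
after srl $t7, $t7, 3: $t7=26>>3=3
sw $t0, (108) → M[108]=31
halt.
Total executed instructions: 25.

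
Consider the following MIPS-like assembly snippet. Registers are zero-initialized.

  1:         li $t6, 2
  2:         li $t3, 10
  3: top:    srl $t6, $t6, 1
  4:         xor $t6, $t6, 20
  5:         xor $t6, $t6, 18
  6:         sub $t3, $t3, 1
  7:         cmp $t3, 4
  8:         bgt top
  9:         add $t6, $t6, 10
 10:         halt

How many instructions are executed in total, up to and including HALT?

40

$t6=2
$t3=10
$t6=2>>1=1
$t6=1^20=21
$t6=21^18=7
$t3=10-1=9
cmp $t3, 4  (cmp 9,4)
bgt top: taken
$t6=7>>1=3
$t6=3^20=23
$t6=23^18=5
$t3=9-1=8
cmp $t3, 4  (cmp 8,4)
bgt top: taken
$t6=5>>1=2
$t6=2^20=22
$t6=22^18=4
$t3=8-1=7
cmp $t3, 4  (cmp 7,4)
bgt top: taken
$t6=4>>1=2
$t6=2^20=22
$t6=22^18=4
$t3=7-1=6
cmp $t3, 4  (cmp 6,4)
bgt top: taken
$t6=4>>1=2
$t6=2^20=22
$t6=22^18=4
$t3=6-1=5
cmp $t3, 4  (cmp 5,4)
bgt top: taken
$t6=4>>1=2
$t6=2^20=22
$t6=22^18=4
$t3=5-1=4
cmp $t3, 4  (cmp 4,4)
bgt top: not taken
$t6=4+10=14
halt.
Total executed instructions: 40.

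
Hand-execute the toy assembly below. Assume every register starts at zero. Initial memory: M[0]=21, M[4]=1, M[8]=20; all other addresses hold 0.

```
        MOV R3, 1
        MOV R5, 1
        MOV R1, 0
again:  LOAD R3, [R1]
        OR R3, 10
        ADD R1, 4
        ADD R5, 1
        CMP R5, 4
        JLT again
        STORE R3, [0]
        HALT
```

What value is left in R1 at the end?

12

MOV R3, 1 → R3=1
MOV R5, 1 → R5=1
MOV R1, 0 → R1=0
LOAD R3, [R1] → R3=M[0]=21
OR R3, 10 → R3=21|10=31
ADD R1, 4 → R1=0+4=4
ADD R5, 1 → R5=1+1=2
CMP R5, 4  (cmp 2,4)
JLT again: taken
LOAD R3, [R1] → R3=M[4]=1
OR R3, 10 → R3=1|10=11
ADD R1, 4 → R1=4+4=8
ADD R5, 1 → R5=2+1=3
CMP R5, 4  (cmp 3,4)
JLT again: taken
LOAD R3, [R1] → R3=M[8]=20
OR R3, 10 → R3=20|10=30
ADD R1, 4 → R1=8+4=12
ADD R5, 1 → R5=3+1=4
CMP R5, 4  (cmp 4,4)
JLT again: not taken
STORE R3, [0] → M[0]=30
halt.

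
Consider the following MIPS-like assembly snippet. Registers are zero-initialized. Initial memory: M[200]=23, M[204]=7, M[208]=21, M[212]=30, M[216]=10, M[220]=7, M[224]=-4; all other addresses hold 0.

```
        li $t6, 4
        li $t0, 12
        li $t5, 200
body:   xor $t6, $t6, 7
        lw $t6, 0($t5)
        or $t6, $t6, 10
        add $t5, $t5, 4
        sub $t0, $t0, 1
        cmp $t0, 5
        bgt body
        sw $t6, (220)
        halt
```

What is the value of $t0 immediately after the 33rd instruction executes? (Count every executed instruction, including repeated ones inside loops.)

8

li $t6, 4 → $t6=4
li $t0, 12 → $t0=12
li $t5, 200 → $t5=200
xor $t6, $t6, 7 → $t6=4^7=3
lw $t6, 0($t5) → $t6=M[200]=23
or $t6, $t6, 10 → $t6=23|10=31
add $t5, $t5, 4 → $t5=200+4=204
sub $t0, $t0, 1 → $t0=12-1=11
cmp $t0, 5  (cmp 11,5)
bgt body: taken
xor $t6, $t6, 7 → $t6=31^7=24
lw $t6, 0($t5) → $t6=M[204]=7
or $t6, $t6, 10 → $t6=7|10=15
add $t5, $t5, 4 → $t5=204+4=208
sub $t0, $t0, 1 → $t0=11-1=10
cmp $t0, 5  (cmp 10,5)
bgt body: taken
xor $t6, $t6, 7 → $t6=15^7=8
lw $t6, 0($t5) → $t6=M[208]=21
or $t6, $t6, 10 → $t6=21|10=31
add $t5, $t5, 4 → $t5=208+4=212
sub $t0, $t0, 1 → $t0=10-1=9
cmp $t0, 5  (cmp 9,5)
bgt body: taken
xor $t6, $t6, 7 → $t6=31^7=24
lw $t6, 0($t5) → $t6=M[212]=30
or $t6, $t6, 10 → $t6=30|10=30
add $t5, $t5, 4 → $t5=212+4=216
sub $t0, $t0, 1 → $t0=9-1=8
cmp $t0, 5  (cmp 8,5)
bgt body: taken
xor $t6, $t6, 7 → $t6=30^7=25
lw $t6, 0($t5) → $t6=M[216]=10
After step 33: $t0 = 8.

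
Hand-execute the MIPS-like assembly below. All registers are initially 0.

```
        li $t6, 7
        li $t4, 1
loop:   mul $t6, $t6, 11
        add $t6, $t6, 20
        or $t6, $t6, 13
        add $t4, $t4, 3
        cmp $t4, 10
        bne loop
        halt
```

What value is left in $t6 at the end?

13565

$t6=7
$t4=1
$t6=7*11=77
$t6=77+20=97
$t6=97|13=109
$t4=1+3=4
cmp $t4, 10  (cmp 4,10)
bne loop: taken
$t6=109*11=1199
$t6=1199+20=1219
$t6=1219|13=1231
$t4=4+3=7
cmp $t4, 10  (cmp 7,10)
bne loop: taken
$t6=1231*11=13541
$t6=13541+20=13561
$t6=13561|13=13565
$t4=7+3=10
cmp $t4, 10  (cmp 10,10)
bne loop: not taken
halt.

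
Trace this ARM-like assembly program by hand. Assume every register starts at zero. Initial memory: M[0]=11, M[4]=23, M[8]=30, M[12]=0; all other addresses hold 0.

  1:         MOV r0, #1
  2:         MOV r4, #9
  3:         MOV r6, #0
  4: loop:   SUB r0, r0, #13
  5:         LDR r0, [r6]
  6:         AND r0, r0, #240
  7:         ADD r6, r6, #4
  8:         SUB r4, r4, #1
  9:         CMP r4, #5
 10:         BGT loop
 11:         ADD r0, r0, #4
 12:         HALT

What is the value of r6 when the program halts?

r0=1
r4=9
r6=0
r0=1-13=-12
r0=M[0]=11
r0=11&240=0
r6=0+4=4
r4=9-1=8
CMP r4, #5  (cmp 8,5)
BGT loop: taken
r0=0-13=-13
r0=M[4]=23
r0=23&240=16
r6=4+4=8
r4=8-1=7
CMP r4, #5  (cmp 7,5)
BGT loop: taken
r0=16-13=3
r0=M[8]=30
r0=30&240=16
r6=8+4=12
r4=7-1=6
CMP r4, #5  (cmp 6,5)
BGT loop: taken
r0=16-13=3
r0=M[12]=0
r0=0&240=0
r6=12+4=16
r4=6-1=5
CMP r4, #5  (cmp 5,5)
BGT loop: not taken
r0=0+4=4
halt.

16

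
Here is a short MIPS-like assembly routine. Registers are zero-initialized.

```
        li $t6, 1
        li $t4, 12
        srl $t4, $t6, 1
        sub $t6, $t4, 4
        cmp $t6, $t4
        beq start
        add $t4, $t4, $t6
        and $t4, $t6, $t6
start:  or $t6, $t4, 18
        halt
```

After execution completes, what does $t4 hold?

li $t6, 1 → $t6=1
li $t4, 12 → $t4=12
srl $t4, $t6, 1 → $t4=1>>1=0
sub $t6, $t4, 4 → $t6=0-4=-4
cmp $t6, $t4  (cmp -4,0)
beq start: not taken
add $t4, $t4, $t6 → $t4=0+(-4)=-4
and $t4, $t6, $t6 → $t4=(-4)&(-4)=-4
or $t6, $t4, 18 → $t6=(-4)|18=-2
halt.

-4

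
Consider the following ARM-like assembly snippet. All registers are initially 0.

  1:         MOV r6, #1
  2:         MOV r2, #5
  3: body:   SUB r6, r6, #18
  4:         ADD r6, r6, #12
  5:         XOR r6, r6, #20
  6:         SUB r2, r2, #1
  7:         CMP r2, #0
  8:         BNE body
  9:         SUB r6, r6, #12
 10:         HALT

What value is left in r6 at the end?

-53

after MOV r6, #1: r6=1
after MOV r2, #5: r2=5
after SUB r6, r6, #18: r6=1-18=-17
after ADD r6, r6, #12: r6=(-17)+12=-5
after XOR r6, r6, #20: r6=(-5)^20=-17
after SUB r2, r2, #1: r2=5-1=4
CMP r2, #0  (cmp 4,0)
BNE body: taken
after SUB r6, r6, #18: r6=(-17)-18=-35
after ADD r6, r6, #12: r6=(-35)+12=-23
after XOR r6, r6, #20: r6=(-23)^20=-3
after SUB r2, r2, #1: r2=4-1=3
CMP r2, #0  (cmp 3,0)
BNE body: taken
after SUB r6, r6, #18: r6=(-3)-18=-21
after ADD r6, r6, #12: r6=(-21)+12=-9
after XOR r6, r6, #20: r6=(-9)^20=-29
after SUB r2, r2, #1: r2=3-1=2
CMP r2, #0  (cmp 2,0)
BNE body: taken
after SUB r6, r6, #18: r6=(-29)-18=-47
after ADD r6, r6, #12: r6=(-47)+12=-35
after XOR r6, r6, #20: r6=(-35)^20=-55
after SUB r2, r2, #1: r2=2-1=1
CMP r2, #0  (cmp 1,0)
BNE body: taken
after SUB r6, r6, #18: r6=(-55)-18=-73
after ADD r6, r6, #12: r6=(-73)+12=-61
after XOR r6, r6, #20: r6=(-61)^20=-41
after SUB r2, r2, #1: r2=1-1=0
CMP r2, #0  (cmp 0,0)
BNE body: not taken
after SUB r6, r6, #12: r6=(-41)-12=-53
halt.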